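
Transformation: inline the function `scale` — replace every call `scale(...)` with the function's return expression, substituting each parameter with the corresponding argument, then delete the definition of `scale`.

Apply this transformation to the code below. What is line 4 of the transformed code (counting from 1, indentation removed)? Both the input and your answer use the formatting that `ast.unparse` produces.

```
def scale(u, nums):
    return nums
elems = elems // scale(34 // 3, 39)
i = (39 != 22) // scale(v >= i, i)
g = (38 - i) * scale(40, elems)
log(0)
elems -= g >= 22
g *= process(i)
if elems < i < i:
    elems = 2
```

Transformed code:
elems = elems // 39
i = (39 != 22) // i
g = (38 - i) * elems
log(0)
elems -= g >= 22
g *= process(i)
if elems < i < i:
    elems = 2

log(0)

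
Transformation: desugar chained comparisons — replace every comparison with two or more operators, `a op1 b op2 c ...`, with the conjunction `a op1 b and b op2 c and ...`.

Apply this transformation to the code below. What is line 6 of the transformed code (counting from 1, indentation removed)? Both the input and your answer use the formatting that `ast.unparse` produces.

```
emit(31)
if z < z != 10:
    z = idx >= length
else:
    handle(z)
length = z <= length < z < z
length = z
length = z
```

Transformed code:
emit(31)
if z < z and z != 10:
    z = idx >= length
else:
    handle(z)
length = z <= length and length < z and (z < z)
length = z
length = z

length = z <= length and length < z and (z < z)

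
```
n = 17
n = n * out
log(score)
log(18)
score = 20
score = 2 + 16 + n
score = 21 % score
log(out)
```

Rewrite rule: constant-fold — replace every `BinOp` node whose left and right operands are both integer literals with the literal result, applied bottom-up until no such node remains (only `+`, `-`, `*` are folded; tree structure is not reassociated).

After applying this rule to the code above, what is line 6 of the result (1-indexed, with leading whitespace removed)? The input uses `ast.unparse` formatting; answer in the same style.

score = 18 + n

Transformed code:
n = 17
n = n * out
log(score)
log(18)
score = 20
score = 18 + n
score = 21 % score
log(out)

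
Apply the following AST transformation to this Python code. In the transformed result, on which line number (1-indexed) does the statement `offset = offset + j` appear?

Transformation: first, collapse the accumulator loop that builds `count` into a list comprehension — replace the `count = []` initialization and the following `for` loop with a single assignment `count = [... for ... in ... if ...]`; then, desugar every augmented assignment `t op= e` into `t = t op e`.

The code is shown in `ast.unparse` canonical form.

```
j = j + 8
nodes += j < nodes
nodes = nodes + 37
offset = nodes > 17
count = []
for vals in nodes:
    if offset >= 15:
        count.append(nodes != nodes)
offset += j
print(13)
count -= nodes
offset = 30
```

Transformed code:
j = j + 8
nodes = nodes + (j < nodes)
nodes = nodes + 37
offset = nodes > 17
count = [nodes != nodes for vals in nodes if offset >= 15]
offset = offset + j
print(13)
count = count - nodes
offset = 30

6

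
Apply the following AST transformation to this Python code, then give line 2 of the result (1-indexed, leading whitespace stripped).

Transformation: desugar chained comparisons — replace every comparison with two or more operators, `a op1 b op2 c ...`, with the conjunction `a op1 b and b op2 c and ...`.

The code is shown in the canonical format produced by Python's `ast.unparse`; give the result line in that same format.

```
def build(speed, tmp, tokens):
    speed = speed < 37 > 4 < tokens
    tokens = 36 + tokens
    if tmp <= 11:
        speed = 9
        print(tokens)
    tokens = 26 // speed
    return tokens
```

speed = speed < 37 and 37 > 4 and (4 < tokens)

Transformed code:
def build(speed, tmp, tokens):
    speed = speed < 37 and 37 > 4 and (4 < tokens)
    tokens = 36 + tokens
    if tmp <= 11:
        speed = 9
        print(tokens)
    tokens = 26 // speed
    return tokens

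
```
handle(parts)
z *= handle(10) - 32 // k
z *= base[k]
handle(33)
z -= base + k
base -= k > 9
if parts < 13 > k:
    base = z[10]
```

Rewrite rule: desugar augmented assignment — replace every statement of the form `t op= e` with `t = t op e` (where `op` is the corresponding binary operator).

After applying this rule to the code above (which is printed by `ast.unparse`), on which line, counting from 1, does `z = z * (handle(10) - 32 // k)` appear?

Transformed code:
handle(parts)
z = z * (handle(10) - 32 // k)
z = z * base[k]
handle(33)
z = z - (base + k)
base = base - (k > 9)
if parts < 13 > k:
    base = z[10]

2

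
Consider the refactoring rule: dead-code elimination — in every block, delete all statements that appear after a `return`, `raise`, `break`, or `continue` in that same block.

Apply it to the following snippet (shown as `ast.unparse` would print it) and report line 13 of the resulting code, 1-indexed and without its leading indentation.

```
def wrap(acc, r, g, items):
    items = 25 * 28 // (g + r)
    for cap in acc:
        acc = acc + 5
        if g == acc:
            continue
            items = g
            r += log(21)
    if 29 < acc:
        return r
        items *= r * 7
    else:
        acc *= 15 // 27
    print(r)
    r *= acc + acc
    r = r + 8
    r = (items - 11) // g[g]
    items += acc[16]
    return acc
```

Transformed code:
def wrap(acc, r, g, items):
    items = 25 * 28 // (g + r)
    for cap in acc:
        acc = acc + 5
        if g == acc:
            continue
    if 29 < acc:
        return r
    else:
        acc *= 15 // 27
    print(r)
    r *= acc + acc
    r = r + 8
    r = (items - 11) // g[g]
    items += acc[16]
    return acc

r = r + 8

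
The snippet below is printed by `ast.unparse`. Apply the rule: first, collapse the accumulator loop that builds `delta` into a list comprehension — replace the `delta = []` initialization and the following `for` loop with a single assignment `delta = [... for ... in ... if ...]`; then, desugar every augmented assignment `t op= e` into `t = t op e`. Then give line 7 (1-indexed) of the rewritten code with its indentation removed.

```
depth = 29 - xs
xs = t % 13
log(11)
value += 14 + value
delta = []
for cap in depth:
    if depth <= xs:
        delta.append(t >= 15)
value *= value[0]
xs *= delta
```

Transformed code:
depth = 29 - xs
xs = t % 13
log(11)
value = value + (14 + value)
delta = [t >= 15 for cap in depth if depth <= xs]
value = value * value[0]
xs = xs * delta

xs = xs * delta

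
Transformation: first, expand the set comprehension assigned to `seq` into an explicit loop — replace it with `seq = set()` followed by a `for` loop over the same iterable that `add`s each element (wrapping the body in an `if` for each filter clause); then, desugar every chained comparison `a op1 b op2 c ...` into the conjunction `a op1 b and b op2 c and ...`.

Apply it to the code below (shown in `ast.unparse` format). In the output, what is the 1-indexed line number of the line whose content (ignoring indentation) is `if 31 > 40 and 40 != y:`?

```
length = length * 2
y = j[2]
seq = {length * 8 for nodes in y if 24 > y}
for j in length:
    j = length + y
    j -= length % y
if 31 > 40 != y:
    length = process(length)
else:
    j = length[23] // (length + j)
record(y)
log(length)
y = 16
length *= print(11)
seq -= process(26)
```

10

Transformed code:
length = length * 2
y = j[2]
seq = set()
for nodes in y:
    if 24 > y:
        seq.add(length * 8)
for j in length:
    j = length + y
    j -= length % y
if 31 > 40 and 40 != y:
    length = process(length)
else:
    j = length[23] // (length + j)
record(y)
log(length)
y = 16
length *= print(11)
seq -= process(26)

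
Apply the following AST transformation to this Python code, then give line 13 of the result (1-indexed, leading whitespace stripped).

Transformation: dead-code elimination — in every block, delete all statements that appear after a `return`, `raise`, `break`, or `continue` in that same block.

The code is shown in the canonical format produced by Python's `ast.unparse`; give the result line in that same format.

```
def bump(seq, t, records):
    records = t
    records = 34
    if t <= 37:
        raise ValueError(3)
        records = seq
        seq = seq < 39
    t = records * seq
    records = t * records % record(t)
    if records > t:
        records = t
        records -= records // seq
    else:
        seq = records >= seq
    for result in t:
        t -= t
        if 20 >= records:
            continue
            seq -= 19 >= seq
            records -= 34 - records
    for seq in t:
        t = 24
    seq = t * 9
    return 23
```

for result in t:

Transformed code:
def bump(seq, t, records):
    records = t
    records = 34
    if t <= 37:
        raise ValueError(3)
    t = records * seq
    records = t * records % record(t)
    if records > t:
        records = t
        records -= records // seq
    else:
        seq = records >= seq
    for result in t:
        t -= t
        if 20 >= records:
            continue
    for seq in t:
        t = 24
    seq = t * 9
    return 23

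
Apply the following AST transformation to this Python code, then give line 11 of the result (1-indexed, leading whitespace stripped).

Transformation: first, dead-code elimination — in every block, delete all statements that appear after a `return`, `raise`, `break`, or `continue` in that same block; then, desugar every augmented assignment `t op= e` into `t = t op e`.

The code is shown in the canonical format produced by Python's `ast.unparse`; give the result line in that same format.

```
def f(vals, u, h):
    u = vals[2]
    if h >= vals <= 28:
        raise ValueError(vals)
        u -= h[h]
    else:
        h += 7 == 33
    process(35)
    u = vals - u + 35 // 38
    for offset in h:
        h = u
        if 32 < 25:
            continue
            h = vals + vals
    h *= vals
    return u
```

if 32 < 25:

Transformed code:
def f(vals, u, h):
    u = vals[2]
    if h >= vals <= 28:
        raise ValueError(vals)
    else:
        h = h + (7 == 33)
    process(35)
    u = vals - u + 35 // 38
    for offset in h:
        h = u
        if 32 < 25:
            continue
    h = h * vals
    return u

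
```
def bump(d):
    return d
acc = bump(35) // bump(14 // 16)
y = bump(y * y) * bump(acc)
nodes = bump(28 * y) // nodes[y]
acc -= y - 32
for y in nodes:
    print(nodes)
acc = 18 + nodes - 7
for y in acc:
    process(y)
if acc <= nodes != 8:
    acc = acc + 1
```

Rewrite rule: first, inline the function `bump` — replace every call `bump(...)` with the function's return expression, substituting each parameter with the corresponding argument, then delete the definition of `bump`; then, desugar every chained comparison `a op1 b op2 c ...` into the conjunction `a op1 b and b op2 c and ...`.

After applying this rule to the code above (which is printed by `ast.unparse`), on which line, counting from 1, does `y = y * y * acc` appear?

2

Transformed code:
acc = 35 // (14 // 16)
y = y * y * acc
nodes = 28 * y // nodes[y]
acc -= y - 32
for y in nodes:
    print(nodes)
acc = 18 + nodes - 7
for y in acc:
    process(y)
if acc <= nodes and nodes != 8:
    acc = acc + 1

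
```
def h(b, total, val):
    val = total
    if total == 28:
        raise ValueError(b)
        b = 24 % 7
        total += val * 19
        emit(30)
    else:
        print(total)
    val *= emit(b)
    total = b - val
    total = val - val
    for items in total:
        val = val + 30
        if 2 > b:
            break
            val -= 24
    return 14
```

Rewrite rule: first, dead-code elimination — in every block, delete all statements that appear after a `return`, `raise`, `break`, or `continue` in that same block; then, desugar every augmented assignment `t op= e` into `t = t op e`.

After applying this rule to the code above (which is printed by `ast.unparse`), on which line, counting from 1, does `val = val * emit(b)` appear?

7

Transformed code:
def h(b, total, val):
    val = total
    if total == 28:
        raise ValueError(b)
    else:
        print(total)
    val = val * emit(b)
    total = b - val
    total = val - val
    for items in total:
        val = val + 30
        if 2 > b:
            break
    return 14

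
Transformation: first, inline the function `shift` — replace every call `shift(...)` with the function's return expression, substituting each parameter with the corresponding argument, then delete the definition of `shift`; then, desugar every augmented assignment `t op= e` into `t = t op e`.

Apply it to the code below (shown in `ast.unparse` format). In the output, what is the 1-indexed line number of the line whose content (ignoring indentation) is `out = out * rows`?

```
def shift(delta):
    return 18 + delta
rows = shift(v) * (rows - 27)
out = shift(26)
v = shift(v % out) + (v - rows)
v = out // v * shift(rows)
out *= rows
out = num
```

5

Transformed code:
rows = (18 + v) * (rows - 27)
out = 18 + 26
v = 18 + v % out + (v - rows)
v = out // v * (18 + rows)
out = out * rows
out = num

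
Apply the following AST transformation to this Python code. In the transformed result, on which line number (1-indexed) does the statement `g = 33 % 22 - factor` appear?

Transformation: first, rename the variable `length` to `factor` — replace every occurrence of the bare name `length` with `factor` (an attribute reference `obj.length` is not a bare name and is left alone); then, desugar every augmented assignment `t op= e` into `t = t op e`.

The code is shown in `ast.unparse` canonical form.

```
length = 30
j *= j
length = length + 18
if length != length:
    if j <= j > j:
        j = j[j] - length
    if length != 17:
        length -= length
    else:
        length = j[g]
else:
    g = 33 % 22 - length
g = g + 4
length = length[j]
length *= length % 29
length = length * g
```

12

Transformed code:
factor = 30
j = j * j
factor = factor + 18
if factor != factor:
    if j <= j > j:
        j = j[j] - factor
    if factor != 17:
        factor = factor - factor
    else:
        factor = j[g]
else:
    g = 33 % 22 - factor
g = g + 4
factor = factor[j]
factor = factor * (factor % 29)
factor = factor * g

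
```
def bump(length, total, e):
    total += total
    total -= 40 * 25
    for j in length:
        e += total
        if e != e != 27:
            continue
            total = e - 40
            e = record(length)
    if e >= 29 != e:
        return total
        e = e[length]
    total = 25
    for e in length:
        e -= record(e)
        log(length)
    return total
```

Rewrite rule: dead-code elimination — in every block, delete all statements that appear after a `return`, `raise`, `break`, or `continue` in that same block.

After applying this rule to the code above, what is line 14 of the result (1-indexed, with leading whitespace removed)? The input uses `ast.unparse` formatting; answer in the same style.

Transformed code:
def bump(length, total, e):
    total += total
    total -= 40 * 25
    for j in length:
        e += total
        if e != e != 27:
            continue
    if e >= 29 != e:
        return total
    total = 25
    for e in length:
        e -= record(e)
        log(length)
    return total

return total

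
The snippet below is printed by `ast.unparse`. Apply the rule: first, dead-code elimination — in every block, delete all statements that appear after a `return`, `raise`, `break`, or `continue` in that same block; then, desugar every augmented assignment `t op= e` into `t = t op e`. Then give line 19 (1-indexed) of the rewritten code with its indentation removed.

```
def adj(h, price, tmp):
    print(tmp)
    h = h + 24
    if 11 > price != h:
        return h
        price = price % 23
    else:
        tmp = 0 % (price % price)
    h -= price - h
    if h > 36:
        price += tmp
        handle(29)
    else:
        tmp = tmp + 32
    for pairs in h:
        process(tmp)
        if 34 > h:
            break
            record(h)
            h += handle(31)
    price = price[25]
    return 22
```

return 22

Transformed code:
def adj(h, price, tmp):
    print(tmp)
    h = h + 24
    if 11 > price != h:
        return h
    else:
        tmp = 0 % (price % price)
    h = h - (price - h)
    if h > 36:
        price = price + tmp
        handle(29)
    else:
        tmp = tmp + 32
    for pairs in h:
        process(tmp)
        if 34 > h:
            break
    price = price[25]
    return 22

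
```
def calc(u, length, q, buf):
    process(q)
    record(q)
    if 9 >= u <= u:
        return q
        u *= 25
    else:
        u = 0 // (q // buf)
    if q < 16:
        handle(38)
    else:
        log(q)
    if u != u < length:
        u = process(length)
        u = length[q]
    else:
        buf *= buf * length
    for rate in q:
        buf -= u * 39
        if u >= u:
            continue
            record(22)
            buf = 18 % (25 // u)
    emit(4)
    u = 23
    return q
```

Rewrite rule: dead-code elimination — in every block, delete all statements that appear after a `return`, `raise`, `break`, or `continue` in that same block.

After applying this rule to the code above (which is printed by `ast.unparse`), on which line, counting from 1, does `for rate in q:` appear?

Transformed code:
def calc(u, length, q, buf):
    process(q)
    record(q)
    if 9 >= u <= u:
        return q
    else:
        u = 0 // (q // buf)
    if q < 16:
        handle(38)
    else:
        log(q)
    if u != u < length:
        u = process(length)
        u = length[q]
    else:
        buf *= buf * length
    for rate in q:
        buf -= u * 39
        if u >= u:
            continue
    emit(4)
    u = 23
    return q

17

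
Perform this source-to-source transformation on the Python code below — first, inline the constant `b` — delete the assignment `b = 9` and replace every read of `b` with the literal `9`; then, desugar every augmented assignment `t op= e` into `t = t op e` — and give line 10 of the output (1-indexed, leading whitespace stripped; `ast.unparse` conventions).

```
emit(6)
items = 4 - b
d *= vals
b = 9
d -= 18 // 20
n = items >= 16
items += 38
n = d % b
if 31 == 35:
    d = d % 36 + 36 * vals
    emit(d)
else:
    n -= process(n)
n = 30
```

emit(d)

Transformed code:
emit(6)
items = 4 - 9
d = d * vals
d = d - 18 // 20
n = items >= 16
items = items + 38
n = d % 9
if 31 == 35:
    d = d % 36 + 36 * vals
    emit(d)
else:
    n = n - process(n)
n = 30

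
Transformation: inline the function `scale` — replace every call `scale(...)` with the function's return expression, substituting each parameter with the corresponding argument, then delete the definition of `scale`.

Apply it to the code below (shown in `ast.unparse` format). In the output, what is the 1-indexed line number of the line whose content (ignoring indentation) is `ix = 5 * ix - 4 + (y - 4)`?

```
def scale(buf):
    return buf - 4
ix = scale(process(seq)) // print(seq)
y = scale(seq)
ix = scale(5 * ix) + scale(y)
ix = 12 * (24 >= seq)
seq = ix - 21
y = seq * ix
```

3

Transformed code:
ix = (process(seq) - 4) // print(seq)
y = seq - 4
ix = 5 * ix - 4 + (y - 4)
ix = 12 * (24 >= seq)
seq = ix - 21
y = seq * ix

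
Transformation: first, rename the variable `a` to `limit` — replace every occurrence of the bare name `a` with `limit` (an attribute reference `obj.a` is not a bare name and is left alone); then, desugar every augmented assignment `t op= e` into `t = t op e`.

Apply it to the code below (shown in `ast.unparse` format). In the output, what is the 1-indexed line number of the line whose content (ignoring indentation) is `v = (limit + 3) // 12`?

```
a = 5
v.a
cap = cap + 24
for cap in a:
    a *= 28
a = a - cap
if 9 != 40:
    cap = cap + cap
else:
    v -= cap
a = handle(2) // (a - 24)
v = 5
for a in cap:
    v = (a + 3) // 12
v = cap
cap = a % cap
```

14

Transformed code:
limit = 5
v.a
cap = cap + 24
for cap in limit:
    limit = limit * 28
limit = limit - cap
if 9 != 40:
    cap = cap + cap
else:
    v = v - cap
limit = handle(2) // (limit - 24)
v = 5
for limit in cap:
    v = (limit + 3) // 12
v = cap
cap = limit % cap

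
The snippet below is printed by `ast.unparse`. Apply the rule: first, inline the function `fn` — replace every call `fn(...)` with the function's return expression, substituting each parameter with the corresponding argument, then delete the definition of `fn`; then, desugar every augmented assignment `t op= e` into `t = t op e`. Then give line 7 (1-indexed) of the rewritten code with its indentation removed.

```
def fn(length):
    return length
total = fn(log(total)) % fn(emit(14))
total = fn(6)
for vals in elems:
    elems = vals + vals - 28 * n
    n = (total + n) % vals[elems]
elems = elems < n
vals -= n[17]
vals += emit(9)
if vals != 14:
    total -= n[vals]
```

Transformed code:
total = log(total) % emit(14)
total = 6
for vals in elems:
    elems = vals + vals - 28 * n
    n = (total + n) % vals[elems]
elems = elems < n
vals = vals - n[17]
vals = vals + emit(9)
if vals != 14:
    total = total - n[vals]

vals = vals - n[17]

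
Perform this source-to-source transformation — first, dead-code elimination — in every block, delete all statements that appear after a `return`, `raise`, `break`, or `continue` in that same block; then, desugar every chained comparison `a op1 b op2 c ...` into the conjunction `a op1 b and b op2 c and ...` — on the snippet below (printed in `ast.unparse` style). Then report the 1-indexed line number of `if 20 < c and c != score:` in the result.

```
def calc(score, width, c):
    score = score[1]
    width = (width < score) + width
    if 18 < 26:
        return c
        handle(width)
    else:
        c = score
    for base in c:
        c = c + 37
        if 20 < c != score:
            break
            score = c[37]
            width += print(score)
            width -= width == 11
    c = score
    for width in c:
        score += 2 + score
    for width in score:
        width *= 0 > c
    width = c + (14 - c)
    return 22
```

Transformed code:
def calc(score, width, c):
    score = score[1]
    width = (width < score) + width
    if 18 < 26:
        return c
    else:
        c = score
    for base in c:
        c = c + 37
        if 20 < c and c != score:
            break
    c = score
    for width in c:
        score += 2 + score
    for width in score:
        width *= 0 > c
    width = c + (14 - c)
    return 22

10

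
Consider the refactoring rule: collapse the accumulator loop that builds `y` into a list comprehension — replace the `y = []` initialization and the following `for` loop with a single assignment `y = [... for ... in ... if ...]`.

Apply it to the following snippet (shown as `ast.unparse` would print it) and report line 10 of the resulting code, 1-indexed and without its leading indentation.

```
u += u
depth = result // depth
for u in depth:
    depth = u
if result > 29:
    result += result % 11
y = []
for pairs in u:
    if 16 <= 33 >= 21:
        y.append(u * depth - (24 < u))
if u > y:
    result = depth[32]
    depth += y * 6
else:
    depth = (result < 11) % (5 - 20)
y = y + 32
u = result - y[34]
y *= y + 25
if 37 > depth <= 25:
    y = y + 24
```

Transformed code:
u += u
depth = result // depth
for u in depth:
    depth = u
if result > 29:
    result += result % 11
y = [u * depth - (24 < u) for pairs in u if 16 <= 33 >= 21]
if u > y:
    result = depth[32]
    depth += y * 6
else:
    depth = (result < 11) % (5 - 20)
y = y + 32
u = result - y[34]
y *= y + 25
if 37 > depth <= 25:
    y = y + 24

depth += y * 6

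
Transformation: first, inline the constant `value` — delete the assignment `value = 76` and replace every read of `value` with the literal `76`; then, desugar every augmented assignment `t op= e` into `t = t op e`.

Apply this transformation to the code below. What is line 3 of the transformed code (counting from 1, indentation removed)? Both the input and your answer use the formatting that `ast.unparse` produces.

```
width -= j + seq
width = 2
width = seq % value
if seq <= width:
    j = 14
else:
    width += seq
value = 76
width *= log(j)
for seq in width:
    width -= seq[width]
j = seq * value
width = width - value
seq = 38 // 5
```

Transformed code:
width = width - (j + seq)
width = 2
width = seq % 76
if seq <= width:
    j = 14
else:
    width = width + seq
width = width * log(j)
for seq in width:
    width = width - seq[width]
j = seq * 76
width = width - 76
seq = 38 // 5

width = seq % 76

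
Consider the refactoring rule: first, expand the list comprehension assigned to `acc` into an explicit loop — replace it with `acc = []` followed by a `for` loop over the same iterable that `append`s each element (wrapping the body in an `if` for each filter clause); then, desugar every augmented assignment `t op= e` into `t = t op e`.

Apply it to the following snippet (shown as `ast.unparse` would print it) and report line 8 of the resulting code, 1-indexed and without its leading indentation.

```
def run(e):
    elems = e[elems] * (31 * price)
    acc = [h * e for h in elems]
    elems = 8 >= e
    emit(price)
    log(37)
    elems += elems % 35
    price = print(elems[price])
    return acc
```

log(37)

Transformed code:
def run(e):
    elems = e[elems] * (31 * price)
    acc = []
    for h in elems:
        acc.append(h * e)
    elems = 8 >= e
    emit(price)
    log(37)
    elems = elems + elems % 35
    price = print(elems[price])
    return acc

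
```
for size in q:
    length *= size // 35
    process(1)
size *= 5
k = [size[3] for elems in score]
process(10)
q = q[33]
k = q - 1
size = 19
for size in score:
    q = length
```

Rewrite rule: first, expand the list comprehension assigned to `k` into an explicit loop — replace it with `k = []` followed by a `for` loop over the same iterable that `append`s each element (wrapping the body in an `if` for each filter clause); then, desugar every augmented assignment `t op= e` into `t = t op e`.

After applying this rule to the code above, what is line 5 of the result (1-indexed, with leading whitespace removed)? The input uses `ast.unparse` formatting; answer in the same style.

k = []

Transformed code:
for size in q:
    length = length * (size // 35)
    process(1)
size = size * 5
k = []
for elems in score:
    k.append(size[3])
process(10)
q = q[33]
k = q - 1
size = 19
for size in score:
    q = length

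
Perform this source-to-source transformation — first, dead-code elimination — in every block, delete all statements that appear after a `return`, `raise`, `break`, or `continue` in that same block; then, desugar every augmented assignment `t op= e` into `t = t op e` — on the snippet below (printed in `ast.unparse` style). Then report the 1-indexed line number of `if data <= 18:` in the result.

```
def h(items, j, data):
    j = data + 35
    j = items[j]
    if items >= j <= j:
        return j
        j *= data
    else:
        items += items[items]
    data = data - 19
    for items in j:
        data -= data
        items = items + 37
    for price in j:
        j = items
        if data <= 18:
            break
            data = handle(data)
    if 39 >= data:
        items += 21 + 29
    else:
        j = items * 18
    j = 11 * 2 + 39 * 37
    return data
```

14

Transformed code:
def h(items, j, data):
    j = data + 35
    j = items[j]
    if items >= j <= j:
        return j
    else:
        items = items + items[items]
    data = data - 19
    for items in j:
        data = data - data
        items = items + 37
    for price in j:
        j = items
        if data <= 18:
            break
    if 39 >= data:
        items = items + (21 + 29)
    else:
        j = items * 18
    j = 11 * 2 + 39 * 37
    return data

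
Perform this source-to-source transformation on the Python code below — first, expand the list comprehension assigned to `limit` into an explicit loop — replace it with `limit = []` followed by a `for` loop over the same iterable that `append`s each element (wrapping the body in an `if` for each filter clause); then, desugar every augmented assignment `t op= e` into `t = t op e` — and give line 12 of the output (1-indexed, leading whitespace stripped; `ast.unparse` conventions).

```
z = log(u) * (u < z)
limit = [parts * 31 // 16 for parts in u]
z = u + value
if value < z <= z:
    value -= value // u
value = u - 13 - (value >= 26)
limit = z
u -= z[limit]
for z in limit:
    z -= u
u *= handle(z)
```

Transformed code:
z = log(u) * (u < z)
limit = []
for parts in u:
    limit.append(parts * 31 // 16)
z = u + value
if value < z <= z:
    value = value - value // u
value = u - 13 - (value >= 26)
limit = z
u = u - z[limit]
for z in limit:
    z = z - u
u = u * handle(z)

z = z - u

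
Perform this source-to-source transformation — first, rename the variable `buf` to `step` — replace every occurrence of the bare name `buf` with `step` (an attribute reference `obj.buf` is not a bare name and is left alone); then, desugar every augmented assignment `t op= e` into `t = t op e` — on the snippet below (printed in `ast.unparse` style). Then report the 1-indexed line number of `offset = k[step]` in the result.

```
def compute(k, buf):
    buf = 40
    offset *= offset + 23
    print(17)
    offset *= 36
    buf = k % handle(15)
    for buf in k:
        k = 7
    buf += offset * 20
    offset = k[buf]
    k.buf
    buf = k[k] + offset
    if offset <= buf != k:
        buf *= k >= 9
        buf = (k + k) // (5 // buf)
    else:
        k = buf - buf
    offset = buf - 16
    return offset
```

10

Transformed code:
def compute(k, step):
    step = 40
    offset = offset * (offset + 23)
    print(17)
    offset = offset * 36
    step = k % handle(15)
    for step in k:
        k = 7
    step = step + offset * 20
    offset = k[step]
    k.buf
    step = k[k] + offset
    if offset <= step != k:
        step = step * (k >= 9)
        step = (k + k) // (5 // step)
    else:
        k = step - step
    offset = step - 16
    return offset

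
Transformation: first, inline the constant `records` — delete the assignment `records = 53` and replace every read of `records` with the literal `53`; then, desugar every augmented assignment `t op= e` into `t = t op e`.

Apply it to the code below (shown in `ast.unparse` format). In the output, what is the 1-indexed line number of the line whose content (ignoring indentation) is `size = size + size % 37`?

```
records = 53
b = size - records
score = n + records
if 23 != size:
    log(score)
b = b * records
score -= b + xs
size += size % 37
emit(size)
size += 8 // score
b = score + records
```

Transformed code:
b = size - 53
score = n + 53
if 23 != size:
    log(score)
b = b * 53
score = score - (b + xs)
size = size + size % 37
emit(size)
size = size + 8 // score
b = score + 53

7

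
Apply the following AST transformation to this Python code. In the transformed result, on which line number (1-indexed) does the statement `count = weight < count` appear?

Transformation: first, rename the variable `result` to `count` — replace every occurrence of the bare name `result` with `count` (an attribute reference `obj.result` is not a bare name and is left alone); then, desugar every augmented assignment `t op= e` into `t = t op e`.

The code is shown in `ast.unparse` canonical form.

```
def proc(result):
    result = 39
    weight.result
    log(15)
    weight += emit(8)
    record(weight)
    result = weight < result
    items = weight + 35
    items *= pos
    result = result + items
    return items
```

Transformed code:
def proc(count):
    count = 39
    weight.result
    log(15)
    weight = weight + emit(8)
    record(weight)
    count = weight < count
    items = weight + 35
    items = items * pos
    count = count + items
    return items

7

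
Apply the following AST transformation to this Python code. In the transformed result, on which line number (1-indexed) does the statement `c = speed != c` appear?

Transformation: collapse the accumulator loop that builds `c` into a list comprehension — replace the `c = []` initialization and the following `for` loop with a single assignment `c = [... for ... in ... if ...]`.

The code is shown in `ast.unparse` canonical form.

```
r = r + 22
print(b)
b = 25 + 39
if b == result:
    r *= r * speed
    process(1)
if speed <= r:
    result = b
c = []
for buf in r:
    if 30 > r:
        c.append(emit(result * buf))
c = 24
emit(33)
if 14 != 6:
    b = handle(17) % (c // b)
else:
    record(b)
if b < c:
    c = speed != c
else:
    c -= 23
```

Transformed code:
r = r + 22
print(b)
b = 25 + 39
if b == result:
    r *= r * speed
    process(1)
if speed <= r:
    result = b
c = [emit(result * buf) for buf in r if 30 > r]
c = 24
emit(33)
if 14 != 6:
    b = handle(17) % (c // b)
else:
    record(b)
if b < c:
    c = speed != c
else:
    c -= 23

17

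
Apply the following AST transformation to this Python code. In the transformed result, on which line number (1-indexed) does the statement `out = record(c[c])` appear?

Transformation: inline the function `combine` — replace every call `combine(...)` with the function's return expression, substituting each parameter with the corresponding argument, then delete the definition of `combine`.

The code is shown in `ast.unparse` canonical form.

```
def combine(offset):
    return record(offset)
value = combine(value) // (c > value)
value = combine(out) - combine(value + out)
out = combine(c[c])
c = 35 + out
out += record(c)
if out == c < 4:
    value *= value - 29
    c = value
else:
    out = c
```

Transformed code:
value = record(value) // (c > value)
value = record(out) - record(value + out)
out = record(c[c])
c = 35 + out
out += record(c)
if out == c < 4:
    value *= value - 29
    c = value
else:
    out = c

3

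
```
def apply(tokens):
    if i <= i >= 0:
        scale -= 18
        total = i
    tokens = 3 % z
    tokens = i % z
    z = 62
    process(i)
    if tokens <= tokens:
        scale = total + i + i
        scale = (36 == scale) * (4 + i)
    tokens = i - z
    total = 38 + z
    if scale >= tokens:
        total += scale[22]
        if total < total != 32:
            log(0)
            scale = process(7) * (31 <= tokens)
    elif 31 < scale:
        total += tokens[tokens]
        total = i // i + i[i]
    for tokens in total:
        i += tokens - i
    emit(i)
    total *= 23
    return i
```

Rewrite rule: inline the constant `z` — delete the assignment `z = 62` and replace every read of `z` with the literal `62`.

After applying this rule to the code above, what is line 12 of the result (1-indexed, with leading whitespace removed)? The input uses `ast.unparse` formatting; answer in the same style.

Transformed code:
def apply(tokens):
    if i <= i >= 0:
        scale -= 18
        total = i
    tokens = 3 % 62
    tokens = i % 62
    process(i)
    if tokens <= tokens:
        scale = total + i + i
        scale = (36 == scale) * (4 + i)
    tokens = i - 62
    total = 38 + 62
    if scale >= tokens:
        total += scale[22]
        if total < total != 32:
            log(0)
            scale = process(7) * (31 <= tokens)
    elif 31 < scale:
        total += tokens[tokens]
        total = i // i + i[i]
    for tokens in total:
        i += tokens - i
    emit(i)
    total *= 23
    return i

total = 38 + 62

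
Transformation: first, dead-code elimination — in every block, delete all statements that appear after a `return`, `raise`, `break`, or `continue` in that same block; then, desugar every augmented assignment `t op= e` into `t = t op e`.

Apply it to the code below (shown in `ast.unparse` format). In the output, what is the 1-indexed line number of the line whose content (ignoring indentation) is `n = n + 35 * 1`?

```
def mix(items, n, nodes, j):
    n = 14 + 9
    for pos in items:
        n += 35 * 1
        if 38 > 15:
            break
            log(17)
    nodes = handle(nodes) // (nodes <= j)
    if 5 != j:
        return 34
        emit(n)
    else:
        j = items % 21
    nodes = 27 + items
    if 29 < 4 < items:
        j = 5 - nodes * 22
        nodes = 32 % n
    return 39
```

4

Transformed code:
def mix(items, n, nodes, j):
    n = 14 + 9
    for pos in items:
        n = n + 35 * 1
        if 38 > 15:
            break
    nodes = handle(nodes) // (nodes <= j)
    if 5 != j:
        return 34
    else:
        j = items % 21
    nodes = 27 + items
    if 29 < 4 < items:
        j = 5 - nodes * 22
        nodes = 32 % n
    return 39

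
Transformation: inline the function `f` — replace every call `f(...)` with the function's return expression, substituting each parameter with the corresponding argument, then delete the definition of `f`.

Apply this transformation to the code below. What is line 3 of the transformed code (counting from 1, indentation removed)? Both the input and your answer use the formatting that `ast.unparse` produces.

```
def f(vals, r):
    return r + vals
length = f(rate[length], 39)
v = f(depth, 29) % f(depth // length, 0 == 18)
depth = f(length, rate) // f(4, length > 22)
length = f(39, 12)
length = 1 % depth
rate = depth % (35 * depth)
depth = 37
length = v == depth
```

depth = (rate + length) // ((length > 22) + 4)

Transformed code:
length = 39 + rate[length]
v = (29 + depth) % ((0 == 18) + depth // length)
depth = (rate + length) // ((length > 22) + 4)
length = 12 + 39
length = 1 % depth
rate = depth % (35 * depth)
depth = 37
length = v == depth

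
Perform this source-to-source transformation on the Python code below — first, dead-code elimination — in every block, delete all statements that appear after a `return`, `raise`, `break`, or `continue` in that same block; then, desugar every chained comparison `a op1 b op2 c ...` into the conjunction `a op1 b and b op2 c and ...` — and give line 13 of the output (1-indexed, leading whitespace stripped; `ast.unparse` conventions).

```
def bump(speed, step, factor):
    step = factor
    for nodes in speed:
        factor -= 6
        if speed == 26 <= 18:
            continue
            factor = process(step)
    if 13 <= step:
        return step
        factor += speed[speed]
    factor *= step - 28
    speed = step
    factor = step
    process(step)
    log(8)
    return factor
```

log(8)

Transformed code:
def bump(speed, step, factor):
    step = factor
    for nodes in speed:
        factor -= 6
        if speed == 26 and 26 <= 18:
            continue
    if 13 <= step:
        return step
    factor *= step - 28
    speed = step
    factor = step
    process(step)
    log(8)
    return factor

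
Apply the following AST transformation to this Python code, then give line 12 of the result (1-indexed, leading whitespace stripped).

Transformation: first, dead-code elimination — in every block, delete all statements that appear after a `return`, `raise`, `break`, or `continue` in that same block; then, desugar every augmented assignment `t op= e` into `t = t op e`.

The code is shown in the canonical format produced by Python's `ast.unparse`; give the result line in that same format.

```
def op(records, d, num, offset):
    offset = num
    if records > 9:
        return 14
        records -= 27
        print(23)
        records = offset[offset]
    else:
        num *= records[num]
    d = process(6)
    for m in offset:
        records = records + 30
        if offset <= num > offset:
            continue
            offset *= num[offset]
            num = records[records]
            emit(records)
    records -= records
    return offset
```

Transformed code:
def op(records, d, num, offset):
    offset = num
    if records > 9:
        return 14
    else:
        num = num * records[num]
    d = process(6)
    for m in offset:
        records = records + 30
        if offset <= num > offset:
            continue
    records = records - records
    return offset

records = records - records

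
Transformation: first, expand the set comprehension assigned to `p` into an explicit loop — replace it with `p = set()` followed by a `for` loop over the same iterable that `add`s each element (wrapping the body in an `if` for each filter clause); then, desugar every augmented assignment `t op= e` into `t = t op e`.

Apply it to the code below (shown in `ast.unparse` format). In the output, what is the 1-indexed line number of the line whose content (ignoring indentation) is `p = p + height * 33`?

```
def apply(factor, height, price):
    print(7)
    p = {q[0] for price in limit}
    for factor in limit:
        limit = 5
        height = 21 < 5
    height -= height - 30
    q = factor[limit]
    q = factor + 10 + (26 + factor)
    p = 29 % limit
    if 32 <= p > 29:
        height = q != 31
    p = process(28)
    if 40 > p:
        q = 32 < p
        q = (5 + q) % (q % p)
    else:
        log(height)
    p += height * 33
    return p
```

Transformed code:
def apply(factor, height, price):
    print(7)
    p = set()
    for price in limit:
        p.add(q[0])
    for factor in limit:
        limit = 5
        height = 21 < 5
    height = height - (height - 30)
    q = factor[limit]
    q = factor + 10 + (26 + factor)
    p = 29 % limit
    if 32 <= p > 29:
        height = q != 31
    p = process(28)
    if 40 > p:
        q = 32 < p
        q = (5 + q) % (q % p)
    else:
        log(height)
    p = p + height * 33
    return p

21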